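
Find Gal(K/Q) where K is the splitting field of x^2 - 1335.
Gal(K/Q) = Z/2Z (cyclic of order 2)

x^2 - 1335 is irreducible over Q since 1335 is not a rational square. The splitting field Q(sqrt(1335)) has degree 2 over Q, and its unique nontrivial automorphism is sqrt(1335) ↦ -sqrt(1335). Hence Gal(Q(sqrt(1335))/Q) = Z/2Z.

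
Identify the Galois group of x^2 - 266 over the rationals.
Gal(K/Q) = Z/2Z (cyclic of order 2)

x^2 - 266 is irreducible over Q since 266 is not a rational square. The splitting field Q(sqrt(266)) has degree 2 over Q, and its unique nontrivial automorphism is sqrt(266) ↦ -sqrt(266). Hence Gal(Q(sqrt(266))/Q) = Z/2Z.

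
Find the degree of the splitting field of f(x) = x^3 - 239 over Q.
[K:Q] = 6

x^3 - 239 has one real root r = 239^(1/3) and two complex roots r*zeta_3, r*zeta_3^2 where zeta_3 = e^(2*pi*i/3). The splitting field is Q(r, zeta_3). [Q(r):Q] = 3 and [Q(zeta_3):Q] = 2 with gcd = 1, so [Q(r, zeta_3):Q] = 3 * 2 = 6.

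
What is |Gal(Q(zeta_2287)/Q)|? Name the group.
|Gal(Q(zeta_2287)/Q)| = phi(2287) = 2286; group ≅ (Z/2287Z)^* ≅ Z/2286Z

The n-th cyclotomic polynomial Φ_2287(x) is the minimal polynomial of zeta_2287 over Q and has degree phi(2287) = 2286. So Q(zeta_2287) is a degree-2286 Galois extension with Galois group (Z/2287Z)^*. (Z/2287Z)^* is cyclic since 2287 is an odd prime power (or 4). Hence Gal(Q(zeta_2287)/Q) ≅ Z/2286Z.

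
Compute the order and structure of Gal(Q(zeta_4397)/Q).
|Gal(Q(zeta_4397)/Q)| = phi(4397) = 4396; group ≅ (Z/4397Z)^* ≅ Z/4396Z

The n-th cyclotomic polynomial Φ_4397(x) is the minimal polynomial of zeta_4397 over Q and has degree phi(4397) = 4396. So Q(zeta_4397) is a degree-4396 Galois extension with Galois group (Z/4397Z)^*. (Z/4397Z)^* is cyclic since 4397 is an odd prime power (or 4). Hence Gal(Q(zeta_4397)/Q) ≅ Z/4396Z.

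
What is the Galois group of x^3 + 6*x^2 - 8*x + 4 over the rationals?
Gal(K/Q) = S_3 (symmetric group of order 6)

Compute the discriminant of x^3 + (6)*x^2 + (-8)*x + (4): Δ = -2992. Since Δ is not a rational square, the Galois group is not contained in A_3; it must be the full S_3 (irreducibility of the cubic rules out anything smaller).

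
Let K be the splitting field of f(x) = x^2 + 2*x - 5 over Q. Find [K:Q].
[K:Q] = 2

The discriminant of x^2 + (2)*x + (-5) is b^2 - 4c = 4 - (-20) = 24. Since 24 is not a perfect square in Q, the polynomial is irreducible over Q. Its two roots generate a degree-2 extension, so [K:Q] = 2.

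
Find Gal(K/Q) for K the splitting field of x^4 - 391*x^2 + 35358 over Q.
Gal(K/Q) = V_4 (Klein four-group, Z/2Z × Z/2Z)

f factors as (x^2 - 249)(x^2 - 142), so the splitting field is K = Q(sqrt(249), sqrt(142)). The elements 249, 142, 35358 are all non-squares in Q, so sqrt(249) and sqrt(142) generate independent quadratic extensions. Thus [K:Q] = 4 and Gal(K/Q) is generated by the two order-2 automorphisms sqrt(249) ↦ -sqrt(249) and sqrt(142) ↦ -sqrt(142), giving V_4.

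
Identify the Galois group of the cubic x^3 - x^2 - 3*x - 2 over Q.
Gal(K/Q) = S_3 (symmetric group of order 6)

Compute the discriminant of x^3 + (-1)*x^2 + (-3)*x + (-2): Δ = -107. Since Δ is not a rational square, the Galois group is not contained in A_3; it must be the full S_3 (irreducibility of the cubic rules out anything smaller).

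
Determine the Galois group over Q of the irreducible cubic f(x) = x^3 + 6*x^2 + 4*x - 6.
Gal(K/Q) = S_3 (symmetric group of order 6)

Compute the discriminant of x^3 + (6)*x^2 + (4)*x + (-6): Δ = 1940. Since Δ is not a rational square, the Galois group is not contained in A_3; it must be the full S_3 (irreducibility of the cubic rules out anything smaller).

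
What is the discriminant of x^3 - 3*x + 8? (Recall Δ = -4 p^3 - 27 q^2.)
Δ = -1620

For a depressed cubic x^3 + p x + q the discriminant is Δ = -4 p^3 - 27 q^2 = -4*(-3)^3 - 27*(8)^2 = 108 - 1728 = -1620.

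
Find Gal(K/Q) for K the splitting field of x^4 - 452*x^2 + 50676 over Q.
Gal(K/Q) = V_4 (Klein four-group, Z/2Z × Z/2Z)

f factors as (x^2 - 206)(x^2 - 246), so the splitting field is K = Q(sqrt(206), sqrt(246)). The elements 206, 246, 50676 are all non-squares in Q, so sqrt(206) and sqrt(246) generate independent quadratic extensions. Thus [K:Q] = 4 and Gal(K/Q) is generated by the two order-2 automorphisms sqrt(206) ↦ -sqrt(206) and sqrt(246) ↦ -sqrt(246), giving V_4.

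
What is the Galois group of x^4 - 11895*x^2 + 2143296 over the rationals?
Gal(K/Q) = Z/2Z (cyclic of order 2)

f factors as (x^2 - 11712)(x^2 - 183), so the splitting field is K = Q(sqrt(11712), sqrt(183)). The squarefree part of 11712 is 183 and the squarefree part of 183 is also 183, so sqrt(11712) and sqrt(183) are both rational multiples of sqrt(183). Hence Q(sqrt(11712)) = Q(sqrt(183)) = Q(sqrt(183)), and the splitting field collapses to a single degree-2 extension with Galois group Z/2Z.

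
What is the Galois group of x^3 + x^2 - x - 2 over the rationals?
Gal(K/Q) = S_3 (symmetric group of order 6)

Compute the discriminant of x^3 + (1)*x^2 + (-1)*x + (-2): Δ = -59. Since Δ is not a rational square, the Galois group is not contained in A_3; it must be the full S_3 (irreducibility of the cubic rules out anything smaller).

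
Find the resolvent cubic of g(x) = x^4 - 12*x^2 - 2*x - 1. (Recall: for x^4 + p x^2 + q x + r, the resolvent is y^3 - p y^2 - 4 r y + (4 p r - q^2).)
h(y) = y^3 + 12*y^2 + 4*y + 44

Identify coefficients: p = -12, q = -2, r = -1.
Plug into h(y) = y^3 - p y^2 - 4 r y + (4 p r - q^2):
  h(y) = y^3 - (-12) y^2 - 4*(-1) y + (4*(-12)*(-1) - (-2)^2)
       = y^3 + (12) y^2 + (4) y + (44).
Simplifying: h(y) = y^3 + 12*y^2 + 4*y + 44.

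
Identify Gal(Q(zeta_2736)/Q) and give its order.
|Gal(Q(zeta_2736)/Q)| = phi(2736) = 864; group ≅ (Z/2736Z)^* ≅ Z/2Z × Z/4Z × Z/6Z × Z/18Z

The n-th cyclotomic polynomial Φ_2736(x) is the minimal polynomial of zeta_2736 over Q and has degree phi(2736) = 864. So Q(zeta_2736) is a degree-864 Galois extension with Galois group (Z/2736Z)^*. By CRT, (Z/2736Z)^* ≅ (Z/16Z)^* × (Z/9Z)^* × (Z/19Z)^*. Each prime-power unit group is (Z/16Z)^* ≅ Z/2Z × Z/4Z; (Z/9Z)^* ≅ Z/6Z; (Z/19Z)^* ≅ Z/18Z. Hence Gal(Q(zeta_2736)/Q) ≅ Z/2Z × Z/4Z × Z/6Z × Z/18Z.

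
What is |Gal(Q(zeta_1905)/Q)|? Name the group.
|Gal(Q(zeta_1905)/Q)| = phi(1905) = 1008; group ≅ (Z/1905Z)^* ≅ Z/2Z × Z/4Z × Z/126Z

The n-th cyclotomic polynomial Φ_1905(x) is the minimal polynomial of zeta_1905 over Q and has degree phi(1905) = 1008. So Q(zeta_1905) is a degree-1008 Galois extension with Galois group (Z/1905Z)^*. By CRT, (Z/1905Z)^* ≅ (Z/3Z)^* × (Z/5Z)^* × (Z/127Z)^*. Each prime-power unit group is (Z/3Z)^* ≅ Z/2Z; (Z/5Z)^* ≅ Z/4Z; (Z/127Z)^* ≅ Z/126Z. Hence Gal(Q(zeta_1905)/Q) ≅ Z/2Z × Z/4Z × Z/126Z.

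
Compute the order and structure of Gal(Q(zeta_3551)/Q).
|Gal(Q(zeta_3551)/Q)| = phi(3551) = 3432; group ≅ (Z/3551Z)^* ≅ Z/52Z × Z/66Z

The n-th cyclotomic polynomial Φ_3551(x) is the minimal polynomial of zeta_3551 over Q and has degree phi(3551) = 3432. So Q(zeta_3551) is a degree-3432 Galois extension with Galois group (Z/3551Z)^*. By CRT, (Z/3551Z)^* ≅ (Z/53Z)^* × (Z/67Z)^*. Each prime-power unit group is (Z/53Z)^* ≅ Z/52Z; (Z/67Z)^* ≅ Z/66Z. Hence Gal(Q(zeta_3551)/Q) ≅ Z/52Z × Z/66Z.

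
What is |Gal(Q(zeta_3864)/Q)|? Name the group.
|Gal(Q(zeta_3864)/Q)| = phi(3864) = 1056; group ≅ (Z/3864Z)^* ≅ Z/2Z × Z/2Z × Z/2Z × Z/6Z × Z/22Z

The n-th cyclotomic polynomial Φ_3864(x) is the minimal polynomial of zeta_3864 over Q and has degree phi(3864) = 1056. So Q(zeta_3864) is a degree-1056 Galois extension with Galois group (Z/3864Z)^*. By CRT, (Z/3864Z)^* ≅ (Z/8Z)^* × (Z/3Z)^* × (Z/7Z)^* × (Z/23Z)^*. Each prime-power unit group is (Z/8Z)^* ≅ Z/2Z × Z/2Z; (Z/3Z)^* ≅ Z/2Z; (Z/7Z)^* ≅ Z/6Z; (Z/23Z)^* ≅ Z/22Z. Hence Gal(Q(zeta_3864)/Q) ≅ Z/2Z × Z/2Z × Z/2Z × Z/6Z × Z/22Z.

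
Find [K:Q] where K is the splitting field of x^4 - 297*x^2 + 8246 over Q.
[K:Q] = 4

f factors as (x^2 - 266)(x^2 - 31); the splitting field is K = Q(sqrt(266), sqrt(31)). Since 266, 31, and 8246 are all non-squares in Q, the three subfields Q(sqrt(266)), Q(sqrt(31)), Q(sqrt(8246)) are distinct degree-2 extensions, so [K:Q] = 4 (Klein four Galois group).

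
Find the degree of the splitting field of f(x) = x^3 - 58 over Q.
[K:Q] = 6

x^3 - 58 has one real root r = 58^(1/3) and two complex roots r*zeta_3, r*zeta_3^2 where zeta_3 = e^(2*pi*i/3). The splitting field is Q(r, zeta_3). [Q(r):Q] = 3 and [Q(zeta_3):Q] = 2 with gcd = 1, so [Q(r, zeta_3):Q] = 3 * 2 = 6.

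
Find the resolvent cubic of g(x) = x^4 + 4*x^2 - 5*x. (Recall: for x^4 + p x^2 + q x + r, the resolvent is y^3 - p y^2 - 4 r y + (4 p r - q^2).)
h(y) = y^3 - 4*y^2 - 25

Identify coefficients: p = 4, q = -5, r = 0.
Plug into h(y) = y^3 - p y^2 - 4 r y + (4 p r - q^2):
  h(y) = y^3 - (4) y^2 - 4*(0) y + (4*(4)*(0) - (-5)^2)
       = y^3 + (-4) y^2 + (0) y + (-25).
Simplifying: h(y) = y^3 - 4*y^2 - 25.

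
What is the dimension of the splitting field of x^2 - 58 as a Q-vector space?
[K:Q] = 2

The polynomial x^2 - 58 is irreducible over Q since 58 is not a perfect square. Its splitting field is Q(sqrt(58)), which has degree 2 over Q.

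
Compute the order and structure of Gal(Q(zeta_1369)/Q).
|Gal(Q(zeta_1369)/Q)| = phi(1369) = 1332; group ≅ (Z/1369Z)^* ≅ Z/1332Z

The n-th cyclotomic polynomial Φ_1369(x) is the minimal polynomial of zeta_1369 over Q and has degree phi(1369) = 1332. So Q(zeta_1369) is a degree-1332 Galois extension with Galois group (Z/1369Z)^*. (Z/1369Z)^* is cyclic since 1369 is an odd prime power (or 4). Hence Gal(Q(zeta_1369)/Q) ≅ Z/1332Z.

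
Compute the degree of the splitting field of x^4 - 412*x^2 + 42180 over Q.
[K:Q] = 4

f factors as (x^2 - 190)(x^2 - 222); the splitting field is K = Q(sqrt(190), sqrt(222)). Since 190, 222, and 42180 are all non-squares in Q, the three subfields Q(sqrt(190)), Q(sqrt(222)), Q(sqrt(42180)) are distinct degree-2 extensions, so [K:Q] = 4 (Klein four Galois group).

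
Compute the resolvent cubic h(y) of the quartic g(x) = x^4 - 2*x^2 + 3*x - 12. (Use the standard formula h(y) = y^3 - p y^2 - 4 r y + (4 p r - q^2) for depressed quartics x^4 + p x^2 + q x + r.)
h(y) = y^3 + 2*y^2 + 48*y + 87

Identify coefficients: p = -2, q = 3, r = -12.
Plug into h(y) = y^3 - p y^2 - 4 r y + (4 p r - q^2):
  h(y) = y^3 - (-2) y^2 - 4*(-12) y + (4*(-2)*(-12) - (3)^2)
       = y^3 + (2) y^2 + (48) y + (87).
Simplifying: h(y) = y^3 + 2*y^2 + 48*y + 87.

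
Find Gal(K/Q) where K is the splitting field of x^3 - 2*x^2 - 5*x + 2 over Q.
Gal(K/Q) = S_3 (symmetric group of order 6)

Compute the discriminant of x^3 + (-2)*x^2 + (-5)*x + (2): Δ = 916. Since Δ is not a rational square, the Galois group is not contained in A_3; it must be the full S_3 (irreducibility of the cubic rules out anything smaller).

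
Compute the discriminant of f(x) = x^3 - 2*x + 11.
Δ = -3235

For a depressed cubic x^3 + p x + q the discriminant is Δ = -4 p^3 - 27 q^2 = -4*(-2)^3 - 27*(11)^2 = 32 - 3267 = -3235.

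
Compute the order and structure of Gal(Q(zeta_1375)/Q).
|Gal(Q(zeta_1375)/Q)| = phi(1375) = 1000; group ≅ (Z/1375Z)^* ≅ Z/10Z × Z/100Z

The n-th cyclotomic polynomial Φ_1375(x) is the minimal polynomial of zeta_1375 over Q and has degree phi(1375) = 1000. So Q(zeta_1375) is a degree-1000 Galois extension with Galois group (Z/1375Z)^*. By CRT, (Z/1375Z)^* ≅ (Z/125Z)^* × (Z/11Z)^*. Each prime-power unit group is (Z/125Z)^* ≅ Z/100Z; (Z/11Z)^* ≅ Z/10Z. Hence Gal(Q(zeta_1375)/Q) ≅ Z/10Z × Z/100Z.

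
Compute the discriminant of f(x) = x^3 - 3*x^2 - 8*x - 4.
Δ = 32

For x^3 + a x^2 + b x + c the discriminant is Δ = 18 a b c - 4 a^3 c + a^2 b^2 - 4 b^3 - 27 c^2.
Plug a = -3, b = -8, c = -4:
  18*(-3)*(-8)*(-4) - 4*(-3)^3*(-4) + (-3)^2*(-8)^2 - 4*(-8)^3 - 27*(-4)^2
  = -1728 + (-432) + 576 + (2048) + (-432)
  = 32.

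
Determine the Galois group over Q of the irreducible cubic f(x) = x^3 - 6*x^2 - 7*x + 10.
Gal(K/Q) = S_3 (symmetric group of order 6)

Compute the discriminant of x^3 + (-6)*x^2 + (-7)*x + (10): Δ = 16636. Since Δ is not a rational square, the Galois group is not contained in A_3; it must be the full S_3 (irreducibility of the cubic rules out anything smaller).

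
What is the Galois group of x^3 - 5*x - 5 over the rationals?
Gal(K/Q) = S_3 (symmetric group of order 6)

Compute the discriminant of x^3 + (0)*x^2 + (-5)*x + (-5): Δ = -175. Since Δ is not a rational square, the Galois group is not contained in A_3; it must be the full S_3 (irreducibility of the cubic rules out anything smaller).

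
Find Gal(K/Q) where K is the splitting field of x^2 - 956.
Gal(K/Q) = Z/2Z (cyclic of order 2)

x^2 - 956 is irreducible over Q since 956 is not a rational square. The splitting field Q(sqrt(956)) has degree 2 over Q, and its unique nontrivial automorphism is sqrt(956) ↦ -sqrt(956). Hence Gal(Q(sqrt(956))/Q) = Z/2Z.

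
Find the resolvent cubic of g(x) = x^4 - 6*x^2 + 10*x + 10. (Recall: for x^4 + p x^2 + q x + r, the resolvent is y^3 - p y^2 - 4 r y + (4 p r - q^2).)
h(y) = y^3 + 6*y^2 - 40*y - 340

Identify coefficients: p = -6, q = 10, r = 10.
Plug into h(y) = y^3 - p y^2 - 4 r y + (4 p r - q^2):
  h(y) = y^3 - (-6) y^2 - 4*(10) y + (4*(-6)*(10) - (10)^2)
       = y^3 + (6) y^2 + (-40) y + (-340).
Simplifying: h(y) = y^3 + 6*y^2 - 40*y - 340.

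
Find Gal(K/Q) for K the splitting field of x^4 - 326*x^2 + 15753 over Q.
Gal(K/Q) = V_4 (Klein four-group, Z/2Z × Z/2Z)

f factors as (x^2 - 59)(x^2 - 267), so the splitting field is K = Q(sqrt(59), sqrt(267)). The elements 59, 267, 15753 are all non-squares in Q, so sqrt(59) and sqrt(267) generate independent quadratic extensions. Thus [K:Q] = 4 and Gal(K/Q) is generated by the two order-2 automorphisms sqrt(59) ↦ -sqrt(59) and sqrt(267) ↦ -sqrt(267), giving V_4.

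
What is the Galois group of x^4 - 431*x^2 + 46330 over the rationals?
Gal(K/Q) = V_4 (Klein four-group, Z/2Z × Z/2Z)

f factors as (x^2 - 205)(x^2 - 226), so the splitting field is K = Q(sqrt(205), sqrt(226)). The elements 205, 226, 46330 are all non-squares in Q, so sqrt(205) and sqrt(226) generate independent quadratic extensions. Thus [K:Q] = 4 and Gal(K/Q) is generated by the two order-2 automorphisms sqrt(205) ↦ -sqrt(205) and sqrt(226) ↦ -sqrt(226), giving V_4.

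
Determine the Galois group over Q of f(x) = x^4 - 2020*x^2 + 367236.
Gal(K/Q) = Z/2Z (cyclic of order 2)

f factors as (x^2 - 202)(x^2 - 1818), so the splitting field is K = Q(sqrt(202), sqrt(1818)). The squarefree part of 202 is 202 and the squarefree part of 1818 is also 202, so sqrt(202) and sqrt(1818) are both rational multiples of sqrt(202). Hence Q(sqrt(202)) = Q(sqrt(1818)) = Q(sqrt(202)), and the splitting field collapses to a single degree-2 extension with Galois group Z/2Z.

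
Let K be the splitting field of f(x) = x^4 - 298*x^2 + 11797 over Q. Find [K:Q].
[K:Q] = 4

f factors as (x^2 - 47)(x^2 - 251); the splitting field is K = Q(sqrt(47), sqrt(251)). Since 47, 251, and 11797 are all non-squares in Q, the three subfields Q(sqrt(47)), Q(sqrt(251)), Q(sqrt(11797)) are distinct degree-2 extensions, so [K:Q] = 4 (Klein four Galois group).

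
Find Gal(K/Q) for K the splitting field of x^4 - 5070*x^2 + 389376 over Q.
Gal(K/Q) = Z/2Z (cyclic of order 2)

f factors as (x^2 - 78)(x^2 - 4992), so the splitting field is K = Q(sqrt(78), sqrt(4992)). The squarefree part of 78 is 78 and the squarefree part of 4992 is also 78, so sqrt(78) and sqrt(4992) are both rational multiples of sqrt(78). Hence Q(sqrt(78)) = Q(sqrt(4992)) = Q(sqrt(78)), and the splitting field collapses to a single degree-2 extension with Galois group Z/2Z.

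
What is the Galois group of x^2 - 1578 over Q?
Gal(K/Q) = Z/2Z (cyclic of order 2)

x^2 - 1578 is irreducible over Q since 1578 is not a rational square. The splitting field Q(sqrt(1578)) has degree 2 over Q, and its unique nontrivial automorphism is sqrt(1578) ↦ -sqrt(1578). Hence Gal(Q(sqrt(1578))/Q) = Z/2Z.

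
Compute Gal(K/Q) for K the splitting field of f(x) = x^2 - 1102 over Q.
Gal(K/Q) = Z/2Z (cyclic of order 2)

x^2 - 1102 is irreducible over Q since 1102 is not a rational square. The splitting field Q(sqrt(1102)) has degree 2 over Q, and its unique nontrivial automorphism is sqrt(1102) ↦ -sqrt(1102). Hence Gal(Q(sqrt(1102))/Q) = Z/2Z.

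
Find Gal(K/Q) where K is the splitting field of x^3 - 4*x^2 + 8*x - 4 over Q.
Gal(K/Q) = S_3 (symmetric group of order 6)

Compute the discriminant of x^3 + (-4)*x^2 + (8)*x + (-4): Δ = -176. Since Δ is not a rational square, the Galois group is not contained in A_3; it must be the full S_3 (irreducibility of the cubic rules out anything smaller).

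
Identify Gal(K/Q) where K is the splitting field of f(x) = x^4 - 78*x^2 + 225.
Gal(K/Q) = Z/2Z (cyclic of order 2)

f factors as (x^2 - 75)(x^2 - 3), so the splitting field is K = Q(sqrt(75), sqrt(3)). The squarefree part of 75 is 3 and the squarefree part of 3 is also 3, so sqrt(75) and sqrt(3) are both rational multiples of sqrt(3). Hence Q(sqrt(75)) = Q(sqrt(3)) = Q(sqrt(3)), and the splitting field collapses to a single degree-2 extension with Galois group Z/2Z.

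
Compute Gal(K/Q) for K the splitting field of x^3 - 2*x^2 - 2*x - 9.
Gal(K/Q) = S_3 (symmetric group of order 6)

Compute the discriminant of x^3 + (-2)*x^2 + (-2)*x + (-9): Δ = -3075. Since Δ is not a rational square, the Galois group is not contained in A_3; it must be the full S_3 (irreducibility of the cubic rules out anything smaller).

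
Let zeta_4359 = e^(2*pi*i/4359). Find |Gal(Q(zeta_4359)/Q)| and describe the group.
|Gal(Q(zeta_4359)/Q)| = phi(4359) = 2904; group ≅ (Z/4359Z)^* ≅ Z/2Z × Z/1452Z

The n-th cyclotomic polynomial Φ_4359(x) is the minimal polynomial of zeta_4359 over Q and has degree phi(4359) = 2904. So Q(zeta_4359) is a degree-2904 Galois extension with Galois group (Z/4359Z)^*. By CRT, (Z/4359Z)^* ≅ (Z/3Z)^* × (Z/1453Z)^*. Each prime-power unit group is (Z/3Z)^* ≅ Z/2Z; (Z/1453Z)^* ≅ Z/1452Z. Hence Gal(Q(zeta_4359)/Q) ≅ Z/2Z × Z/1452Z.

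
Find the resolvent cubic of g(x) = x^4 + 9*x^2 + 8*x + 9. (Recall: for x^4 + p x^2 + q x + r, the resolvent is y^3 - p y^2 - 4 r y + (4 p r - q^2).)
h(y) = y^3 - 9*y^2 - 36*y + 260

Identify coefficients: p = 9, q = 8, r = 9.
Plug into h(y) = y^3 - p y^2 - 4 r y + (4 p r - q^2):
  h(y) = y^3 - (9) y^2 - 4*(9) y + (4*(9)*(9) - (8)^2)
       = y^3 + (-9) y^2 + (-36) y + (260).
Simplifying: h(y) = y^3 - 9*y^2 - 36*y + 260.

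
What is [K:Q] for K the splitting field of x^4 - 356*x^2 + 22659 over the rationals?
[K:Q] = 4

f factors as (x^2 - 273)(x^2 - 83); the splitting field is K = Q(sqrt(273), sqrt(83)). Since 273, 83, and 22659 are all non-squares in Q, the three subfields Q(sqrt(273)), Q(sqrt(83)), Q(sqrt(22659)) are distinct degree-2 extensions, so [K:Q] = 4 (Klein four Galois group).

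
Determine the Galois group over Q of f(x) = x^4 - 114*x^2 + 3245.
Gal(K/Q) = V_4 (Klein four-group, Z/2Z × Z/2Z)

f factors as (x^2 - 55)(x^2 - 59), so the splitting field is K = Q(sqrt(55), sqrt(59)). The elements 55, 59, 3245 are all non-squares in Q, so sqrt(55) and sqrt(59) generate independent quadratic extensions. Thus [K:Q] = 4 and Gal(K/Q) is generated by the two order-2 automorphisms sqrt(55) ↦ -sqrt(55) and sqrt(59) ↦ -sqrt(59), giving V_4.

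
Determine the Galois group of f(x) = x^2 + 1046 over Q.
Gal(K/Q) = Z/2Z (cyclic of order 2)

x^2 + 1046 is irreducible over Q since -1046 is not a rational square. The splitting field Q(sqrt(-1046)) has degree 2 over Q, and its unique nontrivial automorphism is sqrt(-1046) ↦ -sqrt(-1046). Hence Gal(Q(sqrt(-1046))/Q) = Z/2Z.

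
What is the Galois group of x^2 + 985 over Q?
Gal(K/Q) = Z/2Z (cyclic of order 2)

x^2 + 985 is irreducible over Q since -985 is not a rational square. The splitting field Q(sqrt(-985)) has degree 2 over Q, and its unique nontrivial automorphism is sqrt(-985) ↦ -sqrt(-985). Hence Gal(Q(sqrt(-985))/Q) = Z/2Z.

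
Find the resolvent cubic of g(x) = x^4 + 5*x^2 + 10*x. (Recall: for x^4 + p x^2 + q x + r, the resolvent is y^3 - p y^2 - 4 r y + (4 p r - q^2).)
h(y) = y^3 - 5*y^2 - 100

Identify coefficients: p = 5, q = 10, r = 0.
Plug into h(y) = y^3 - p y^2 - 4 r y + (4 p r - q^2):
  h(y) = y^3 - (5) y^2 - 4*(0) y + (4*(5)*(0) - (10)^2)
       = y^3 + (-5) y^2 + (0) y + (-100).
Simplifying: h(y) = y^3 - 5*y^2 - 100.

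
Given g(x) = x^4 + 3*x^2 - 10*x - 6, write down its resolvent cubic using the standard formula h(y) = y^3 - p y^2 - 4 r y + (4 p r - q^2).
h(y) = y^3 - 3*y^2 + 24*y - 172

Identify coefficients: p = 3, q = -10, r = -6.
Plug into h(y) = y^3 - p y^2 - 4 r y + (4 p r - q^2):
  h(y) = y^3 - (3) y^2 - 4*(-6) y + (4*(3)*(-6) - (-10)^2)
       = y^3 + (-3) y^2 + (24) y + (-172).
Simplifying: h(y) = y^3 - 3*y^2 + 24*y - 172.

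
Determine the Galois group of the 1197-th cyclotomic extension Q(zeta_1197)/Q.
|Gal(Q(zeta_1197)/Q)| = phi(1197) = 648; group ≅ (Z/1197Z)^* ≅ Z/6Z × Z/6Z × Z/18Z

The n-th cyclotomic polynomial Φ_1197(x) is the minimal polynomial of zeta_1197 over Q and has degree phi(1197) = 648. So Q(zeta_1197) is a degree-648 Galois extension with Galois group (Z/1197Z)^*. By CRT, (Z/1197Z)^* ≅ (Z/9Z)^* × (Z/7Z)^* × (Z/19Z)^*. Each prime-power unit group is (Z/9Z)^* ≅ Z/6Z; (Z/7Z)^* ≅ Z/6Z; (Z/19Z)^* ≅ Z/18Z. Hence Gal(Q(zeta_1197)/Q) ≅ Z/6Z × Z/6Z × Z/18Z.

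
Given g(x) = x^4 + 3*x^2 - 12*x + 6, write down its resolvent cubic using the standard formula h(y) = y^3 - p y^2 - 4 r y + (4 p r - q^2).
h(y) = y^3 - 3*y^2 - 24*y - 72

Identify coefficients: p = 3, q = -12, r = 6.
Plug into h(y) = y^3 - p y^2 - 4 r y + (4 p r - q^2):
  h(y) = y^3 - (3) y^2 - 4*(6) y + (4*(3)*(6) - (-12)^2)
       = y^3 + (-3) y^2 + (-24) y + (-72).
Simplifying: h(y) = y^3 - 3*y^2 - 24*y - 72.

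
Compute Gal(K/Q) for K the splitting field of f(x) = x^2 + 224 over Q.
Gal(K/Q) = Z/2Z (cyclic of order 2)

x^2 + 224 is irreducible over Q since -224 is not a rational square. The splitting field Q(sqrt(-224)) has degree 2 over Q, and its unique nontrivial automorphism is sqrt(-224) ↦ -sqrt(-224). Hence Gal(Q(sqrt(-224))/Q) = Z/2Z.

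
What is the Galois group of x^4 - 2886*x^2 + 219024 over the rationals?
Gal(K/Q) = Z/2Z (cyclic of order 2)

f factors as (x^2 - 2808)(x^2 - 78), so the splitting field is K = Q(sqrt(2808), sqrt(78)). The squarefree part of 2808 is 78 and the squarefree part of 78 is also 78, so sqrt(2808) and sqrt(78) are both rational multiples of sqrt(78). Hence Q(sqrt(2808)) = Q(sqrt(78)) = Q(sqrt(78)), and the splitting field collapses to a single degree-2 extension with Galois group Z/2Z.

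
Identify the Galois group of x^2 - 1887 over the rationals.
Gal(K/Q) = Z/2Z (cyclic of order 2)

x^2 - 1887 is irreducible over Q since 1887 is not a rational square. The splitting field Q(sqrt(1887)) has degree 2 over Q, and its unique nontrivial automorphism is sqrt(1887) ↦ -sqrt(1887). Hence Gal(Q(sqrt(1887))/Q) = Z/2Z.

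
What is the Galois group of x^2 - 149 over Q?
Gal(K/Q) = Z/2Z (cyclic of order 2)

x^2 - 149 is irreducible over Q since 149 is not a rational square. The splitting field Q(sqrt(149)) has degree 2 over Q, and its unique nontrivial automorphism is sqrt(149) ↦ -sqrt(149). Hence Gal(Q(sqrt(149))/Q) = Z/2Z.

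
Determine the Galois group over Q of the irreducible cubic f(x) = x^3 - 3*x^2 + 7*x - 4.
Gal(K/Q) = S_3 (symmetric group of order 6)

Compute the discriminant of x^3 + (-3)*x^2 + (7)*x + (-4): Δ = -283. Since Δ is not a rational square, the Galois group is not contained in A_3; it must be the full S_3 (irreducibility of the cubic rules out anything smaller).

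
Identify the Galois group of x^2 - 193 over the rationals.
Gal(K/Q) = Z/2Z (cyclic of order 2)

x^2 - 193 is irreducible over Q since 193 is not a rational square. The splitting field Q(sqrt(193)) has degree 2 over Q, and its unique nontrivial automorphism is sqrt(193) ↦ -sqrt(193). Hence Gal(Q(sqrt(193))/Q) = Z/2Z.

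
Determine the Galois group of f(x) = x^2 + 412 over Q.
Gal(K/Q) = Z/2Z (cyclic of order 2)

x^2 + 412 is irreducible over Q since -412 is not a rational square. The splitting field Q(sqrt(-412)) has degree 2 over Q, and its unique nontrivial automorphism is sqrt(-412) ↦ -sqrt(-412). Hence Gal(Q(sqrt(-412))/Q) = Z/2Z.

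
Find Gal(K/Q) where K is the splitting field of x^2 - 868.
Gal(K/Q) = Z/2Z (cyclic of order 2)

x^2 - 868 is irreducible over Q since 868 is not a rational square. The splitting field Q(sqrt(868)) has degree 2 over Q, and its unique nontrivial automorphism is sqrt(868) ↦ -sqrt(868). Hence Gal(Q(sqrt(868))/Q) = Z/2Z.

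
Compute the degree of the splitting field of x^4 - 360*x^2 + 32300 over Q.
[K:Q] = 4

f factors as (x^2 - 190)(x^2 - 170); the splitting field is K = Q(sqrt(190), sqrt(170)). Since 190, 170, and 32300 are all non-squares in Q, the three subfields Q(sqrt(190)), Q(sqrt(170)), Q(sqrt(32300)) are distinct degree-2 extensions, so [K:Q] = 4 (Klein four Galois group).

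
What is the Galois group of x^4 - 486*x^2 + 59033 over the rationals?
Gal(K/Q) = V_4 (Klein four-group, Z/2Z × Z/2Z)

f factors as (x^2 - 247)(x^2 - 239), so the splitting field is K = Q(sqrt(247), sqrt(239)). The elements 247, 239, 59033 are all non-squares in Q, so sqrt(247) and sqrt(239) generate independent quadratic extensions. Thus [K:Q] = 4 and Gal(K/Q) is generated by the two order-2 automorphisms sqrt(247) ↦ -sqrt(247) and sqrt(239) ↦ -sqrt(239), giving V_4.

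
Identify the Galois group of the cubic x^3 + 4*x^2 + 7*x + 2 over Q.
Gal(K/Q) = S_3 (symmetric group of order 6)

Compute the discriminant of x^3 + (4)*x^2 + (7)*x + (2): Δ = -200. Since Δ is not a rational square, the Galois group is not contained in A_3; it must be the full S_3 (irreducibility of the cubic rules out anything smaller).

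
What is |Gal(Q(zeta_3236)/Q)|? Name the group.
|Gal(Q(zeta_3236)/Q)| = phi(3236) = 1616; group ≅ (Z/3236Z)^* ≅ Z/2Z × Z/808Z

The n-th cyclotomic polynomial Φ_3236(x) is the minimal polynomial of zeta_3236 over Q and has degree phi(3236) = 1616. So Q(zeta_3236) is a degree-1616 Galois extension with Galois group (Z/3236Z)^*. By CRT, (Z/3236Z)^* ≅ (Z/4Z)^* × (Z/809Z)^*. Each prime-power unit group is (Z/4Z)^* ≅ Z/2Z; (Z/809Z)^* ≅ Z/808Z. Hence Gal(Q(zeta_3236)/Q) ≅ Z/2Z × Z/808Z.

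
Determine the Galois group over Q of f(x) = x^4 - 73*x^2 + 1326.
Gal(K/Q) = V_4 (Klein four-group, Z/2Z × Z/2Z)

f factors as (x^2 - 34)(x^2 - 39), so the splitting field is K = Q(sqrt(34), sqrt(39)). The elements 34, 39, 1326 are all non-squares in Q, so sqrt(34) and sqrt(39) generate independent quadratic extensions. Thus [K:Q] = 4 and Gal(K/Q) is generated by the two order-2 automorphisms sqrt(34) ↦ -sqrt(34) and sqrt(39) ↦ -sqrt(39), giving V_4.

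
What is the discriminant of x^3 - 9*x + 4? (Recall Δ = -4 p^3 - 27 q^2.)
Δ = 2484

For a depressed cubic x^3 + p x + q the discriminant is Δ = -4 p^3 - 27 q^2 = -4*(-9)^3 - 27*(4)^2 = 2916 - 432 = 2484.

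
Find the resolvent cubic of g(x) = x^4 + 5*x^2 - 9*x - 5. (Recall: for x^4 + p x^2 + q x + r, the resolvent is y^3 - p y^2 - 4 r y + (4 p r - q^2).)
h(y) = y^3 - 5*y^2 + 20*y - 181

Identify coefficients: p = 5, q = -9, r = -5.
Plug into h(y) = y^3 - p y^2 - 4 r y + (4 p r - q^2):
  h(y) = y^3 - (5) y^2 - 4*(-5) y + (4*(5)*(-5) - (-9)^2)
       = y^3 + (-5) y^2 + (20) y + (-181).
Simplifying: h(y) = y^3 - 5*y^2 + 20*y - 181.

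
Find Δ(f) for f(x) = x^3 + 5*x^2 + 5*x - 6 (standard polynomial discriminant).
Δ = -547

For x^3 + a x^2 + b x + c the discriminant is Δ = 18 a b c - 4 a^3 c + a^2 b^2 - 4 b^3 - 27 c^2.
Plug a = 5, b = 5, c = -6:
  18*(5)*(5)*(-6) - 4*(5)^3*(-6) + (5)^2*(5)^2 - 4*(5)^3 - 27*(-6)^2
  = -2700 + (3000) + 625 + (-500) + (-972)
  = -547.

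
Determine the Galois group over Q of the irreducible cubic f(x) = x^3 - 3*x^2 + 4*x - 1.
Gal(K/Q) = S_3 (symmetric group of order 6)

Compute the discriminant of x^3 + (-3)*x^2 + (4)*x + (-1): Δ = -31. Since Δ is not a rational square, the Galois group is not contained in A_3; it must be the full S_3 (irreducibility of the cubic rules out anything smaller).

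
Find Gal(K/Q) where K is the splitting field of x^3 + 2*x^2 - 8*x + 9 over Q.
Gal(K/Q) = S_3 (symmetric group of order 6)

Compute the discriminant of x^3 + (2)*x^2 + (-8)*x + (9): Δ = -2763. Since Δ is not a rational square, the Galois group is not contained in A_3; it must be the full S_3 (irreducibility of the cubic rules out anything smaller).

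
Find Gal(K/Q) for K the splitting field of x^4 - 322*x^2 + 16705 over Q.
Gal(K/Q) = V_4 (Klein four-group, Z/2Z × Z/2Z)

f factors as (x^2 - 65)(x^2 - 257), so the splitting field is K = Q(sqrt(65), sqrt(257)). The elements 65, 257, 16705 are all non-squares in Q, so sqrt(65) and sqrt(257) generate independent quadratic extensions. Thus [K:Q] = 4 and Gal(K/Q) is generated by the two order-2 automorphisms sqrt(65) ↦ -sqrt(65) and sqrt(257) ↦ -sqrt(257), giving V_4.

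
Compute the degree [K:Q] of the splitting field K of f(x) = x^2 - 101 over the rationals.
[K:Q] = 2

The polynomial x^2 - 101 is irreducible over Q since 101 is not a perfect square. Its splitting field is Q(sqrt(101)), which has degree 2 over Q.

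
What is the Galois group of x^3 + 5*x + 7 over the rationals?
Gal(K/Q) = S_3 (symmetric group of order 6)

Compute the discriminant of x^3 + (0)*x^2 + (5)*x + (7): Δ = -1823. Since Δ is not a rational square, the Galois group is not contained in A_3; it must be the full S_3 (irreducibility of the cubic rules out anything smaller).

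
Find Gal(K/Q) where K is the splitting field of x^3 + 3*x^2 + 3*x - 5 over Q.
Gal(K/Q) = S_3 (symmetric group of order 6)

Compute the discriminant of x^3 + (3)*x^2 + (3)*x + (-5): Δ = -972. Since Δ is not a rational square, the Galois group is not contained in A_3; it must be the full S_3 (irreducibility of the cubic rules out anything smaller).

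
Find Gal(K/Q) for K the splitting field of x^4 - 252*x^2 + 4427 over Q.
Gal(K/Q) = V_4 (Klein four-group, Z/2Z × Z/2Z)

f factors as (x^2 - 233)(x^2 - 19), so the splitting field is K = Q(sqrt(233), sqrt(19)). The elements 233, 19, 4427 are all non-squares in Q, so sqrt(233) and sqrt(19) generate independent quadratic extensions. Thus [K:Q] = 4 and Gal(K/Q) is generated by the two order-2 automorphisms sqrt(233) ↦ -sqrt(233) and sqrt(19) ↦ -sqrt(19), giving V_4.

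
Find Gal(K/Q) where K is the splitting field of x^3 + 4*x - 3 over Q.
Gal(K/Q) = S_3 (symmetric group of order 6)

Compute the discriminant of x^3 + (0)*x^2 + (4)*x + (-3): Δ = -499. Since Δ is not a rational square, the Galois group is not contained in A_3; it must be the full S_3 (irreducibility of the cubic rules out anything smaller).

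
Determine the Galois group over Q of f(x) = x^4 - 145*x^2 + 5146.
Gal(K/Q) = V_4 (Klein four-group, Z/2Z × Z/2Z)

f factors as (x^2 - 83)(x^2 - 62), so the splitting field is K = Q(sqrt(83), sqrt(62)). The elements 83, 62, 5146 are all non-squares in Q, so sqrt(83) and sqrt(62) generate independent quadratic extensions. Thus [K:Q] = 4 and Gal(K/Q) is generated by the two order-2 automorphisms sqrt(83) ↦ -sqrt(83) and sqrt(62) ↦ -sqrt(62), giving V_4.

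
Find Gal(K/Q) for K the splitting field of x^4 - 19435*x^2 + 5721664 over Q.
Gal(K/Q) = Z/2Z (cyclic of order 2)

f factors as (x^2 - 19136)(x^2 - 299), so the splitting field is K = Q(sqrt(19136), sqrt(299)). The squarefree part of 19136 is 299 and the squarefree part of 299 is also 299, so sqrt(19136) and sqrt(299) are both rational multiples of sqrt(299). Hence Q(sqrt(19136)) = Q(sqrt(299)) = Q(sqrt(299)), and the splitting field collapses to a single degree-2 extension with Galois group Z/2Z.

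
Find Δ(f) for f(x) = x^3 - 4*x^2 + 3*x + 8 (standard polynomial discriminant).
Δ = -1372

For x^3 + a x^2 + b x + c the discriminant is Δ = 18 a b c - 4 a^3 c + a^2 b^2 - 4 b^3 - 27 c^2.
Plug a = -4, b = 3, c = 8:
  18*(-4)*(3)*(8) - 4*(-4)^3*(8) + (-4)^2*(3)^2 - 4*(3)^3 - 27*(8)^2
  = -1728 + (2048) + 144 + (-108) + (-1728)
  = -1372.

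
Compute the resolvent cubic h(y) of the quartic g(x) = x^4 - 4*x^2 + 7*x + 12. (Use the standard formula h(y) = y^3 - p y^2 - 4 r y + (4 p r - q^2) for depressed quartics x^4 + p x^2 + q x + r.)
h(y) = y^3 + 4*y^2 - 48*y - 241

Identify coefficients: p = -4, q = 7, r = 12.
Plug into h(y) = y^3 - p y^2 - 4 r y + (4 p r - q^2):
  h(y) = y^3 - (-4) y^2 - 4*(12) y + (4*(-4)*(12) - (7)^2)
       = y^3 + (4) y^2 + (-48) y + (-241).
Simplifying: h(y) = y^3 + 4*y^2 - 48*y - 241.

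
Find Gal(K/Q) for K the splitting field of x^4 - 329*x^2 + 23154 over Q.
Gal(K/Q) = V_4 (Klein four-group, Z/2Z × Z/2Z)

f factors as (x^2 - 227)(x^2 - 102), so the splitting field is K = Q(sqrt(227), sqrt(102)). The elements 227, 102, 23154 are all non-squares in Q, so sqrt(227) and sqrt(102) generate independent quadratic extensions. Thus [K:Q] = 4 and Gal(K/Q) is generated by the two order-2 automorphisms sqrt(227) ↦ -sqrt(227) and sqrt(102) ↦ -sqrt(102), giving V_4.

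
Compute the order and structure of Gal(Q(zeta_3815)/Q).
|Gal(Q(zeta_3815)/Q)| = phi(3815) = 2592; group ≅ (Z/3815Z)^* ≅ Z/4Z × Z/6Z × Z/108Z

The n-th cyclotomic polynomial Φ_3815(x) is the minimal polynomial of zeta_3815 over Q and has degree phi(3815) = 2592. So Q(zeta_3815) is a degree-2592 Galois extension with Galois group (Z/3815Z)^*. By CRT, (Z/3815Z)^* ≅ (Z/5Z)^* × (Z/7Z)^* × (Z/109Z)^*. Each prime-power unit group is (Z/5Z)^* ≅ Z/4Z; (Z/7Z)^* ≅ Z/6Z; (Z/109Z)^* ≅ Z/108Z. Hence Gal(Q(zeta_3815)/Q) ≅ Z/4Z × Z/6Z × Z/108Z.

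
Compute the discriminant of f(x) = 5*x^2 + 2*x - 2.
Δ = 44

For a quadratic a x^2 + b x + c the discriminant is Δ = b^2 - 4ac = (2)^2 - 4*(5)*(-2) = 4 - (-40) = 44.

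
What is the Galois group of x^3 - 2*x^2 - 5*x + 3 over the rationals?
Gal(K/Q) = S_3 (symmetric group of order 6)

Compute the discriminant of x^3 + (-2)*x^2 + (-5)*x + (3): Δ = 993. Since Δ is not a rational square, the Galois group is not contained in A_3; it must be the full S_3 (irreducibility of the cubic rules out anything smaller).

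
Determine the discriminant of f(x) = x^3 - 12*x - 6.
Δ = 5940

For a depressed cubic x^3 + p x + q the discriminant is Δ = -4 p^3 - 27 q^2 = -4*(-12)^3 - 27*(-6)^2 = 6912 - 972 = 5940.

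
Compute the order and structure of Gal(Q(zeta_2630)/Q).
|Gal(Q(zeta_2630)/Q)| = phi(2630) = 1048; group ≅ (Z/2630Z)^* ≅ Z/4Z × Z/262Z

The n-th cyclotomic polynomial Φ_2630(x) is the minimal polynomial of zeta_2630 over Q and has degree phi(2630) = 1048. So Q(zeta_2630) is a degree-1048 Galois extension with Galois group (Z/2630Z)^*. By CRT, (Z/2630Z)^* ≅ (Z/2Z)^* × (Z/5Z)^* × (Z/263Z)^*. Each prime-power unit group is (Z/2Z)^* ≅ trivial group (order 1); (Z/5Z)^* ≅ Z/4Z; (Z/263Z)^* ≅ Z/262Z. Hence Gal(Q(zeta_2630)/Q) ≅ Z/4Z × Z/262Z.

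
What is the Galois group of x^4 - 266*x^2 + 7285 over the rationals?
Gal(K/Q) = V_4 (Klein four-group, Z/2Z × Z/2Z)

f factors as (x^2 - 31)(x^2 - 235), so the splitting field is K = Q(sqrt(31), sqrt(235)). The elements 31, 235, 7285 are all non-squares in Q, so sqrt(31) and sqrt(235) generate independent quadratic extensions. Thus [K:Q] = 4 and Gal(K/Q) is generated by the two order-2 automorphisms sqrt(31) ↦ -sqrt(31) and sqrt(235) ↦ -sqrt(235), giving V_4.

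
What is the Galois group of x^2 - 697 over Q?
Gal(K/Q) = Z/2Z (cyclic of order 2)

x^2 - 697 is irreducible over Q since 697 is not a rational square. The splitting field Q(sqrt(697)) has degree 2 over Q, and its unique nontrivial automorphism is sqrt(697) ↦ -sqrt(697). Hence Gal(Q(sqrt(697))/Q) = Z/2Z.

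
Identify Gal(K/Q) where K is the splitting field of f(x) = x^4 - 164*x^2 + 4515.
Gal(K/Q) = V_4 (Klein four-group, Z/2Z × Z/2Z)

f factors as (x^2 - 129)(x^2 - 35), so the splitting field is K = Q(sqrt(129), sqrt(35)). The elements 129, 35, 4515 are all non-squares in Q, so sqrt(129) and sqrt(35) generate independent quadratic extensions. Thus [K:Q] = 4 and Gal(K/Q) is generated by the two order-2 automorphisms sqrt(129) ↦ -sqrt(129) and sqrt(35) ↦ -sqrt(35), giving V_4.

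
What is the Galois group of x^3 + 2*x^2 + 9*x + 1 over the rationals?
Gal(K/Q) = S_3 (symmetric group of order 6)

Compute the discriminant of x^3 + (2)*x^2 + (9)*x + (1): Δ = -2327. Since Δ is not a rational square, the Galois group is not contained in A_3; it must be the full S_3 (irreducibility of the cubic rules out anything smaller).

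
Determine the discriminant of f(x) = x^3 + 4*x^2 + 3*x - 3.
Δ = -87

For x^3 + a x^2 + b x + c the discriminant is Δ = 18 a b c - 4 a^3 c + a^2 b^2 - 4 b^3 - 27 c^2.
Plug a = 4, b = 3, c = -3:
  18*(4)*(3)*(-3) - 4*(4)^3*(-3) + (4)^2*(3)^2 - 4*(3)^3 - 27*(-3)^2
  = -648 + (768) + 144 + (-108) + (-243)
  = -87.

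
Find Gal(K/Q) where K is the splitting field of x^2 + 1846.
Gal(K/Q) = Z/2Z (cyclic of order 2)

x^2 + 1846 is irreducible over Q since -1846 is not a rational square. The splitting field Q(sqrt(-1846)) has degree 2 over Q, and its unique nontrivial automorphism is sqrt(-1846) ↦ -sqrt(-1846). Hence Gal(Q(sqrt(-1846))/Q) = Z/2Z.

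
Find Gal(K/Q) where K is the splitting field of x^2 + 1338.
Gal(K/Q) = Z/2Z (cyclic of order 2)

x^2 + 1338 is irreducible over Q since -1338 is not a rational square. The splitting field Q(sqrt(-1338)) has degree 2 over Q, and its unique nontrivial automorphism is sqrt(-1338) ↦ -sqrt(-1338). Hence Gal(Q(sqrt(-1338))/Q) = Z/2Z.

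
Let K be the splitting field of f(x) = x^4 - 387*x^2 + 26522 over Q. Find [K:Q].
[K:Q] = 4

f factors as (x^2 - 298)(x^2 - 89); the splitting field is K = Q(sqrt(298), sqrt(89)). Since 298, 89, and 26522 are all non-squares in Q, the three subfields Q(sqrt(298)), Q(sqrt(89)), Q(sqrt(26522)) are distinct degree-2 extensions, so [K:Q] = 4 (Klein four Galois group).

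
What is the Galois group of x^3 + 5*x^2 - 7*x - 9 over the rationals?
Gal(K/Q) = S_3 (symmetric group of order 6)

Compute the discriminant of x^3 + (5)*x^2 + (-7)*x + (-9): Δ = 10580. Since Δ is not a rational square, the Galois group is not contained in A_3; it must be the full S_3 (irreducibility of the cubic rules out anything smaller).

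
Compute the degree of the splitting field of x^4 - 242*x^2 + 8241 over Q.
[K:Q] = 4

f factors as (x^2 - 201)(x^2 - 41); the splitting field is K = Q(sqrt(201), sqrt(41)). Since 201, 41, and 8241 are all non-squares in Q, the three subfields Q(sqrt(201)), Q(sqrt(41)), Q(sqrt(8241)) are distinct degree-2 extensions, so [K:Q] = 4 (Klein four Galois group).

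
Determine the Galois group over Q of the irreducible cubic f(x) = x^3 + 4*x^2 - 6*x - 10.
Gal(K/Q) = S_3 (symmetric group of order 6)

Compute the discriminant of x^3 + (4)*x^2 + (-6)*x + (-10): Δ = 5620. Since Δ is not a rational square, the Galois group is not contained in A_3; it must be the full S_3 (irreducibility of the cubic rules out anything smaller).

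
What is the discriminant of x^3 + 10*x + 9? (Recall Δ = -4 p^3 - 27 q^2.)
Δ = -6187

For a depressed cubic x^3 + p x + q the discriminant is Δ = -4 p^3 - 27 q^2 = -4*(10)^3 - 27*(9)^2 = -4000 - 2187 = -6187.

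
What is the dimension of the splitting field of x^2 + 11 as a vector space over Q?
[K:Q] = 2

The discriminant of x^2 + (0)*x + (11) is b^2 - 4c = 0 - (44) = -44. Since -44 is not a perfect square in Q, the polynomial is irreducible over Q. Its two roots generate a degree-2 extension, so [K:Q] = 2.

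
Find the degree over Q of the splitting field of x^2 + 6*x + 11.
[K:Q] = 2

The discriminant of x^2 + (6)*x + (11) is b^2 - 4c = 36 - (44) = -8. Since -8 is not a perfect square in Q, the polynomial is irreducible over Q. Its two roots generate a degree-2 extension, so [K:Q] = 2.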